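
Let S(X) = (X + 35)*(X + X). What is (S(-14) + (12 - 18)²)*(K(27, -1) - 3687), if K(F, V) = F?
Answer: 2020320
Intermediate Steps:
S(X) = 2*X*(35 + X) (S(X) = (35 + X)*(2*X) = 2*X*(35 + X))
(S(-14) + (12 - 18)²)*(K(27, -1) - 3687) = (2*(-14)*(35 - 14) + (12 - 18)²)*(27 - 3687) = (2*(-14)*21 + (-6)²)*(-3660) = (-588 + 36)*(-3660) = -552*(-3660) = 2020320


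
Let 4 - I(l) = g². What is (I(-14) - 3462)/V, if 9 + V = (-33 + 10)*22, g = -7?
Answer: 3507/515 ≈ 6.8097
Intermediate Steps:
I(l) = -45 (I(l) = 4 - 1*(-7)² = 4 - 1*49 = 4 - 49 = -45)
V = -515 (V = -9 + (-33 + 10)*22 = -9 - 23*22 = -9 - 506 = -515)
(I(-14) - 3462)/V = (-45 - 3462)/(-515) = -3507*(-1/515) = 3507/515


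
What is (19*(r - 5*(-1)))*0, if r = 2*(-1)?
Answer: 0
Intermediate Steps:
r = -2
(19*(r - 5*(-1)))*0 = (19*(-2 - 5*(-1)))*0 = (19*(-2 + 5))*0 = (19*3)*0 = 57*0 = 0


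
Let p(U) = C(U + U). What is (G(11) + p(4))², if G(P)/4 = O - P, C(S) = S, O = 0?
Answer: 1296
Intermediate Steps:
p(U) = 2*U (p(U) = U + U = 2*U)
G(P) = -4*P (G(P) = 4*(0 - P) = 4*(-P) = -4*P)
(G(11) + p(4))² = (-4*11 + 2*4)² = (-44 + 8)² = (-36)² = 1296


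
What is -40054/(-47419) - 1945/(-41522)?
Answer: 1755352143/1968931718 ≈ 0.89153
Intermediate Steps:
-40054/(-47419) - 1945/(-41522) = -40054*(-1/47419) - 1945*(-1/41522) = 40054/47419 + 1945/41522 = 1755352143/1968931718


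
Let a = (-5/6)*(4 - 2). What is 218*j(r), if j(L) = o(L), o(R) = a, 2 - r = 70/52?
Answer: -1090/3 ≈ -363.33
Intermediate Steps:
r = 17/26 (r = 2 - 70/52 = 2 - 1*35/26 = 2 - 35/26 = 17/26 ≈ 0.65385)
a = -5/3 (a = -5*⅙*2 = -⅚*2 = -5/3 ≈ -1.6667)
o(R) = -5/3
j(L) = -5/3
218*j(r) = 218*(-5/3) = -1090/3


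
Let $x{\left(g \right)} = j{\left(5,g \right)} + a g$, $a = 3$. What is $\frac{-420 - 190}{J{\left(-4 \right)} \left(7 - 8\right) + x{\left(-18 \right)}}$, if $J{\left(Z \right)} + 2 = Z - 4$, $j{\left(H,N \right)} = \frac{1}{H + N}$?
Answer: $\frac{7930}{573} \approx 13.839$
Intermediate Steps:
$J{\left(Z \right)} = -6 + Z$ ($J{\left(Z \right)} = -2 + \left(Z - 4\right) = -2 + \left(-4 + Z\right) = -6 + Z$)
$x{\left(g \right)} = \frac{1}{5 + g} + 3 g$
$\frac{-420 - 190}{J{\left(-4 \right)} \left(7 - 8\right) + x{\left(-18 \right)}} = \frac{-420 - 190}{\left(-6 - 4\right) \left(7 - 8\right) + \frac{1 + 3 \left(-18\right) \left(5 - 18\right)}{5 - 18}} = - \frac{610}{\left(-10\right) \left(-1\right) + \frac{1 + 3 \left(-18\right) \left(-13\right)}{-13}} = - \frac{610}{10 - \frac{1 + 702}{13}} = - \frac{610}{10 - \frac{703}{13}} = - \frac{610}{- \frac{573}{13}} = \left(-610\right) \left(- \frac{13}{573}\right) = \frac{7930}{573}$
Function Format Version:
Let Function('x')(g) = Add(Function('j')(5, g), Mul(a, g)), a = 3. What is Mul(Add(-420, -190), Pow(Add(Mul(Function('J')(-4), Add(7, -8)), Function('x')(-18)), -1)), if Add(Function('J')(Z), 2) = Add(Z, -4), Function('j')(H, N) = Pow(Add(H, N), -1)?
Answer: Rational(7930, 573) ≈ 13.839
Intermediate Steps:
Function('J')(Z) = Add(-6, Z) (Function('J')(Z) = Add(-2, Add(Z, -4)) = Add(-2, Add(-4, Z)) = Add(-6, Z))
Function('x')(g) = Add(Pow(Add(5, g), -1), Mul(3, g))
Mul(Add(-420, -190), Pow(Add(Mul(Function('J')(-4), Add(7, -8)), Function('x')(-18)), -1)) = Mul(Add(-420, -190), Pow(Add(Mul(Add(-6, -4), Add(7, -8)), Mul(Pow(Add(5, -18), -1), Add(1, Mul(3, -18, Add(5, -18))))), -1)) = Mul(-610, Pow(Add(Mul(-10, -1), Mul(Pow(-13, -1), Add(1, Mul(3, -18, -13)))), -1)) = Mul(-610, Pow(Add(10, Mul(Rational(-1, 13), Add(1, 702))), -1)) = Mul(-610, Pow(Add(10, Mul(Rational(-1, 13), 703)), -1)) = Mul(-610, Pow(Add(10, Rational(-703, 13)), -1)) = Mul(-610, Pow(Rational(-573, 13), -1)) = Mul(-610, Rational(-13, 573)) = Rational(7930, 573)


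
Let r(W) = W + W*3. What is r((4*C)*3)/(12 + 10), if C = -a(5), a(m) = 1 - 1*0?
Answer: -24/11 ≈ -2.1818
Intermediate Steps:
a(m) = 1 (a(m) = 1 + 0 = 1)
C = -1 (C = -1*1 = -1)
r(W) = 4*W (r(W) = W + 3*W = 4*W)
r((4*C)*3)/(12 + 10) = (4*((4*(-1))*3))/(12 + 10) = (4*(-4*3))/22 = (4*(-12))*(1/22) = -48*1/22 = -24/11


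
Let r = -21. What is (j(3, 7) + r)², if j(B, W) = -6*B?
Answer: 1521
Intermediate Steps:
(j(3, 7) + r)² = (-6*3 - 21)² = (-18 - 21)² = (-39)² = 1521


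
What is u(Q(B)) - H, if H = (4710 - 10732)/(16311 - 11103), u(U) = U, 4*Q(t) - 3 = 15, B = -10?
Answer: 14729/2604 ≈ 5.6563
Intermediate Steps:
Q(t) = 9/2 (Q(t) = 3/4 + (1/4)*15 = 3/4 + 15/4 = 9/2)
H = -3011/2604 (H = -6022/5208 = -6022*1/5208 = -3011/2604 ≈ -1.1563)
u(Q(B)) - H = 9/2 - 1*(-3011/2604) = 9/2 + 3011/2604 = 14729/2604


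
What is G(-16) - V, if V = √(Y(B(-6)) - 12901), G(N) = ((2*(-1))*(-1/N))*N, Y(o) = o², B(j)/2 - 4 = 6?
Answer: 2 - 3*I*√1389 ≈ 2.0 - 111.81*I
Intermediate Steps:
B(j) = 20 (B(j) = 8 + 2*6 = 8 + 12 = 20)
G(N) = 2 (G(N) = (-(-2)/N)*N = (2/N)*N = 2)
V = 3*I*√1389 (V = √(20² - 12901) = √(400 - 12901) = √(-12501) = 3*I*√1389 ≈ 111.81*I)
G(-16) - V = 2 - 3*I*√1389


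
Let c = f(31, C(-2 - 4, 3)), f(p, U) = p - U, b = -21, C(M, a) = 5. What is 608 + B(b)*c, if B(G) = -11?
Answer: 322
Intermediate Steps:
c = 26 (c = 31 - 1*5 = 31 - 5 = 26)
608 + B(b)*c = 608 - 11*26 = 608 - 286 = 322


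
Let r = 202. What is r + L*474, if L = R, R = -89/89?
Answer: -272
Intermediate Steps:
R = -1 (R = -89*1/89 = -1)
L = -1
r + L*474 = 202 - 1*474 = 202 - 474 = -272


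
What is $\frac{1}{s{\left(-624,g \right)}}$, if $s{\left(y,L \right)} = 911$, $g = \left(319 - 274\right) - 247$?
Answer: $\frac{1}{911} \approx 0.0010977$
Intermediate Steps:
$g = -202$ ($g = 45 - 247 = -202$)
$\frac{1}{s{\left(-624,g \right)}} = \frac{1}{911}$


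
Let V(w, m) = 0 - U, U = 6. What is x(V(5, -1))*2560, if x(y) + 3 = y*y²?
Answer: -560640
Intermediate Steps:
V(w, m) = -6 (V(w, m) = 0 - 1*6 = 0 - 6 = -6)
x(y) = -3 + y³ (x(y) = -3 + y*y² = -3 + y³)
x(V(5, -1))*2560 = (-3 + (-6)³)*2560 = (-3 - 216)*2560 = -219*2560 = -560640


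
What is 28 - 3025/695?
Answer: 3287/139 ≈ 23.647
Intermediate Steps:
28 - 3025/695 = 28 - 3025*1/695 = 28 - 605/139 = 3287/139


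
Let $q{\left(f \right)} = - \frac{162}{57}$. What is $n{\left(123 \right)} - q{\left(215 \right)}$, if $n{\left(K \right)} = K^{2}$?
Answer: $\frac{287505}{19} \approx 15132.0$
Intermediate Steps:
$q{\left(f \right)} = - \frac{54}{19}$ ($q{\left(f \right)} = \left(-162\right) \frac{1}{57} = - \frac{54}{19}$)
$n{\left(123 \right)} - q{\left(215 \right)} = 123^{2} - - \frac{54}{19} = 15129 + \frac{54}{19} = \frac{287505}{19}$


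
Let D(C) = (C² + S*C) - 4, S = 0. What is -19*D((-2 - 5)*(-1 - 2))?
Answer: -8303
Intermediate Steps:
D(C) = -4 + C² (D(C) = (C² + 0*C) - 4 = (C² + 0) - 4 = C² - 4 = -4 + C²)
-19*D((-2 - 5)*(-1 - 2)) = -19*(-4 + ((-2 - 5)*(-1 - 2))²) = -19*(-4 + (-7*(-3))²) = -19*(-4 + 21²) = -19*(-4 + 441) = -19*437 = -8303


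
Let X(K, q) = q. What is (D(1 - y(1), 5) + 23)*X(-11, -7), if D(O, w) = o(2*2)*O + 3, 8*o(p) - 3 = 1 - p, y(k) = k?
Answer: -182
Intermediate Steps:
o(p) = ½ - p/8 (o(p) = 3/8 + (1 - p)/8 = 3/8 + (⅛ - p/8) = ½ - p/8)
D(O, w) = 3 (D(O, w) = (½ - 2/4)*O + 3 = (½ - ⅛*4)*O + 3 = (½ - ½)*O + 3 = 0*O + 3 = 0 + 3 = 3)
(D(1 - y(1), 5) + 23)*X(-11, -7) = (3 + 23)*(-7) = 26*(-7) = -182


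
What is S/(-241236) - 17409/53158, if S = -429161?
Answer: 1329547351/915973092 ≈ 1.4515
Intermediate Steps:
S/(-241236) - 17409/53158 = -429161/(-241236) - 17409/53158 = -429161*(-1/241236) - 17409*1/53158 = 429161/241236 - 2487/7594 = 1329547351/915973092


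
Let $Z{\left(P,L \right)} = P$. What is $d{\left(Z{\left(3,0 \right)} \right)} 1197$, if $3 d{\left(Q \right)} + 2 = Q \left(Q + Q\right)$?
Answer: $6384$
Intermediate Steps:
$d{\left(Q \right)} = - \frac{2}{3} + \frac{2 Q^{2}}{3}$ ($d{\left(Q \right)} = - \frac{2}{3} + \frac{Q \left(Q + Q\right)}{3} = - \frac{2}{3} + \frac{Q 2 Q}{3} = - \frac{2}{3} + \frac{2 Q^{2}}{3}$)
$d{\left(Z{\left(3,0 \right)} \right)} 1197 = \left(- \frac{2}{3} + \frac{2 \cdot 3^{2}}{3}\right) 1197 = \left(- \frac{2}{3} + \frac{2}{3} \cdot 9\right) 1197 = \left(- \frac{2}{3} + 6\right) 1197 = \frac{16}{3} \cdot 1197 = 6384$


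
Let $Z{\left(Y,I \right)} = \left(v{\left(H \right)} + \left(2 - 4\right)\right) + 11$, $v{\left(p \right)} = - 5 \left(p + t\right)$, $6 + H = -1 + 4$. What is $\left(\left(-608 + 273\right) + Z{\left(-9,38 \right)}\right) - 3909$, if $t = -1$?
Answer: $-4215$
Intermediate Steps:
$H = -3$ ($H = -6 + \left(-1 + 4\right) = -6 + 3 = -3$)
$v{\left(p \right)} = 5 - 5 p$ ($v{\left(p \right)} = - 5 \left(p - 1\right) = - 5 \left(-1 + p\right) = 5 - 5 p$)
$Z{\left(Y,I \right)} = 29$ ($Z{\left(Y,I \right)} = \left(\left(5 - -15\right) + \left(2 - 4\right)\right) + 11 = \left(\left(5 + 15\right) - 2\right) + 11 = \left(20 - 2\right) + 11 = 18 + 11 = 29$)
$\left(\left(-608 + 273\right) + Z{\left(-9,38 \right)}\right) - 3909 = \left(\left(-608 + 273\right) + 29\right) - 3909 = \left(-335 + 29\right) - 3909 = -306 - 3909 = -4215$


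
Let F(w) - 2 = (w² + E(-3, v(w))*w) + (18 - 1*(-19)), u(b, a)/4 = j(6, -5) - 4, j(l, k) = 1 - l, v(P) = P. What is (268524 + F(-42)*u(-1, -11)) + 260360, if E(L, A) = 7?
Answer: 474560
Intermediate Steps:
u(b, a) = -36 (u(b, a) = 4*((1 - 1*6) - 4) = 4*((1 - 6) - 4) = 4*(-5 - 4) = 4*(-9) = -36)
F(w) = 39 + w² + 7*w (F(w) = 2 + ((w² + 7*w) + (18 - 1*(-19))) = 2 + ((w² + 7*w) + (18 + 19)) = 2 + ((w² + 7*w) + 37) = 2 + (37 + w² + 7*w) = 39 + w² + 7*w)
(268524 + F(-42)*u(-1, -11)) + 260360 = (268524 + (39 + (-42)² + 7*(-42))*(-36)) + 260360 = (268524 + (39 + 1764 - 294)*(-36)) + 260360 = (268524 + 1509*(-36)) + 260360 = (268524 - 54324) + 260360 = 214200 + 260360 = 474560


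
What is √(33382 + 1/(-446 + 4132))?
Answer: √453547751358/3686 ≈ 182.71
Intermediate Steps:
√(33382 + 1/(-446 + 4132)) = √(33382 + 1/3686) = √(123046053/3686) = √453547751358/3686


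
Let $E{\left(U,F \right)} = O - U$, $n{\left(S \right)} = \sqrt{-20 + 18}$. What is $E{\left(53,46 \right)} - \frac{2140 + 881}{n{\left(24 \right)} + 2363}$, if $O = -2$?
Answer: $\frac{- 55 \sqrt{2} + 132986 i}{\sqrt{2} - 2363 i} \approx -56.278 + 0.00076514 i$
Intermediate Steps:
$n{\left(S \right)} = i \sqrt{2}$ ($n{\left(S \right)} = \sqrt{-2} = i \sqrt{2}$)
$E{\left(U,F \right)} = -2 - U$
$E{\left(53,46 \right)} - \frac{2140 + 881}{n{\left(24 \right)} + 2363} = \left(-2 - 53\right) - \frac{2140 + 881}{i \sqrt{2} + 2363} = \left(-2 - 53\right) - \frac{3021}{2363 + i \sqrt{2}} = -55 - \frac{3021}{2363 + i \sqrt{2}}$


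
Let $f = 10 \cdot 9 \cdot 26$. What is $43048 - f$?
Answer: $40708$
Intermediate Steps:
$f = 2340$ ($f = 90 \cdot 26 = 2340$)
$43048 - f = 43048 - 2340 = 40708$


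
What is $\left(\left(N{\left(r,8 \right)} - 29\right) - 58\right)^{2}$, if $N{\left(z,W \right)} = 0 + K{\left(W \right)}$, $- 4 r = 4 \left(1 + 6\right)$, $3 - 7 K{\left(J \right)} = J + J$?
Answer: $\frac{386884}{49} \approx 7895.6$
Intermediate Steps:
$K{\left(J \right)} = \frac{3}{7} - \frac{2 J}{7}$ ($K{\left(J \right)} = \frac{3}{7} - \frac{J + J}{7} = \frac{3}{7} - \frac{2 J}{7}$)
$r = -7$ ($r = - \frac{4 \left(1 + 6\right)}{4} = - \frac{4 \cdot 7}{4} = \left(- \frac{1}{4}\right) 28 = -7$)
$N{\left(z,W \right)} = \frac{3}{7} - \frac{2 W}{7}$ ($N{\left(z,W \right)} = 0 - \left(- \frac{3}{7} + \frac{2 W}{7}\right) = \frac{3}{7} - \frac{2 W}{7}$)
$\left(\left(N{\left(r,8 \right)} - 29\right) - 58\right)^{2} = \left(\left(\left(\frac{3}{7} - \frac{16}{7}\right) - 29\right) - 58\right)^{2} = \left(\left(- \frac{13}{7} - 29\right) - 58\right)^{2} = \left(- \frac{216}{7} - 58\right)^{2} = \left(- \frac{622}{7}\right)^{2} = \frac{386884}{49}$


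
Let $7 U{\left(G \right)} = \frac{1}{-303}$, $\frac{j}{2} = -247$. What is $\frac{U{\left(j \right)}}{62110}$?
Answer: $- \frac{1}{131735310} \approx -7.591 \cdot 10^{-9}$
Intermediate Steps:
$j = -494$ ($j = 2 \left(-247\right) = -494$)
$U{\left(G \right)} = - \frac{1}{2121}$ ($U{\left(G \right)} = \frac{1}{7 \left(-303\right)} = \frac{1}{7} \left(- \frac{1}{303}\right) = - \frac{1}{2121}$)
$\frac{U{\left(j \right)}}{62110} = - \frac{1}{2121 \cdot 62110} = \left(- \frac{1}{2121}\right) \frac{1}{62110} = - \frac{1}{131735310}$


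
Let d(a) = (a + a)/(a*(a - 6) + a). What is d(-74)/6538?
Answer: -1/258251 ≈ -3.8722e-6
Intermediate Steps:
d(a) = 2*a/(a + a*(-6 + a)) (d(a) = (2*a)/(a*(-6 + a) + a) = (2*a)/(a + a*(-6 + a)) = 2*a/(a + a*(-6 + a)))
d(-74)/6538 = (2/(-5 - 74))/6538 = (2/(-79))*(1/6538) = (2*(-1/79))*(1/6538) = -2/79*1/6538 = -1/258251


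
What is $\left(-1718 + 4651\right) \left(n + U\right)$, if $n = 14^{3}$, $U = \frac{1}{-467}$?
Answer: $\frac{3758484051}{467} \approx 8.0481 \cdot 10^{6}$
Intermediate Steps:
$U = - \frac{1}{467} \approx -0.0021413$
$n = 2744$
$\left(-1718 + 4651\right) \left(n + U\right) = \left(-1718 + 4651\right) \left(2744 - \frac{1}{467}\right) = 2933 \cdot \frac{1281447}{467} = \frac{3758484051}{467}$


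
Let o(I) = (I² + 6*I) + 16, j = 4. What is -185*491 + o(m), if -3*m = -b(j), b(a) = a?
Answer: -817283/9 ≈ -90809.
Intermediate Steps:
m = 4/3 (m = -(-1)*4/3 = -⅓*(-4) = 4/3 ≈ 1.3333)
o(I) = 16 + I² + 6*I
-185*491 + o(m) = -185*491 + (16 + (4/3)² + 6*(4/3)) = -90835 + (16 + 16/9 + 8) = -90835 + 232/9 = -817283/9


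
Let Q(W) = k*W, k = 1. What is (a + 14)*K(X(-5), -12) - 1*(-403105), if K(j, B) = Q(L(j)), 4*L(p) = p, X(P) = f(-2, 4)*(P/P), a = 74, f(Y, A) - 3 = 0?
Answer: 403171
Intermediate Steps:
f(Y, A) = 3 (f(Y, A) = 3 + 0 = 3)
X(P) = 3 (X(P) = 3*(P/P) = 3*1 = 3)
L(p) = p/4
Q(W) = W (Q(W) = 1*W = W)
K(j, B) = j/4
(a + 14)*K(X(-5), -12) - 1*(-403105) = (74 + 14)*((1/4)*3) - 1*(-403105) = 88*(3/4) + 403105 = 66 + 403105 = 403171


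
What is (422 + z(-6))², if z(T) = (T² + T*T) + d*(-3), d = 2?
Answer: 238144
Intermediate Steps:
z(T) = -6 + 2*T² (z(T) = (T² + T*T) + 2*(-3) = (T² + T²) - 6 = 2*T² - 6 = -6 + 2*T²)
(422 + z(-6))² = (422 + (-6 + 2*(-6)²))² = (422 + (-6 + 2*36))² = (422 + (-6 + 72))² = (422 + 66)² = 488² = 238144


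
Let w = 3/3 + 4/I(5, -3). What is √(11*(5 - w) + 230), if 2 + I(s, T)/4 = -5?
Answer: √13503/7 ≈ 16.600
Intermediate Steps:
I(s, T) = -28 (I(s, T) = -8 + 4*(-5) = -8 - 20 = -28)
w = 6/7 (w = 3/3 + 4/(-28) = 3*(⅓) + 4*(-1/28) = 1 - ⅐ = 6/7 ≈ 0.85714)
√(11*(5 - w) + 230) = √(11*(5 - 1*6/7) + 230) = √(11*(5 - 6/7) + 230) = √(11*(29/7) + 230) = √(319/7 + 230) = √(1929/7) = √13503/7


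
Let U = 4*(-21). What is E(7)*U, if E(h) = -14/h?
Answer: 168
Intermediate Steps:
U = -84
E(7)*U = -14/7*(-84) = -14*⅐*(-84) = -2*(-84) = 168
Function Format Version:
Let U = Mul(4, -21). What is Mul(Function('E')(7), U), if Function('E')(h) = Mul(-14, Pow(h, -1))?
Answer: 168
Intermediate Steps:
U = -84
Mul(Function('E')(7), U) = Mul(Mul(-14, Pow(7, -1)), -84) = Mul(Mul(-14, Rational(1, 7)), -84) = Mul(-2, -84) = 168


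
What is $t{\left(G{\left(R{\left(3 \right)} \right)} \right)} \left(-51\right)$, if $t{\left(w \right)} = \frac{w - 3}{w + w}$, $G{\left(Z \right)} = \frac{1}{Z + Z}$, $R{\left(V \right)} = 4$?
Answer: $\frac{1173}{2} \approx 586.5$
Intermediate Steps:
$G{\left(Z \right)} = \frac{1}{2 Z}$
$t{\left(w \right)} = \frac{-3 + w}{2 w}$
$t{\left(G{\left(R{\left(3 \right)} \right)} \right)} \left(-51\right) = \frac{-3 + \frac{1}{2 \cdot 4}}{2 \frac{1}{2 \cdot 4}} \left(-51\right) = \frac{-3 + \frac{1}{2} \cdot \frac{1}{4}}{2 \cdot \frac{1}{2} \cdot \frac{1}{4}} \left(-51\right) = \frac{\frac{1}{\frac{1}{8}} \left(-3 + \frac{1}{8}\right)}{2} \left(-51\right) = \frac{1}{2} \cdot 8 \left(- \frac{23}{8}\right) \left(-51\right) = \left(- \frac{23}{2}\right) \left(-51\right) = \frac{1173}{2}$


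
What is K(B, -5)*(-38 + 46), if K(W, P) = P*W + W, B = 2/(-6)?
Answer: 32/3 ≈ 10.667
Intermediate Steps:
B = -⅓ (B = 2*(-⅙) = -⅓ ≈ -0.33333)
K(W, P) = W + P*W
K(B, -5)*(-38 + 46) = (-(1 - 5)/3)*(-38 + 46) = -⅓*(-4)*8 = (4/3)*8 = 32/3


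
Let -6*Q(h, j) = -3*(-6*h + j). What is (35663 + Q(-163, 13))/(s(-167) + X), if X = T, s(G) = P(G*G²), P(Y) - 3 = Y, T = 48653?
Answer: -10331/1316802 ≈ -0.0078455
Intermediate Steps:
P(Y) = 3 + Y
Q(h, j) = j/2 - 3*h (Q(h, j) = -(-1)*(-6*h + j)/2 = -(-1)*(j - 6*h)/2 = -(-3*j + 18*h)/6 = j/2 - 3*h)
s(G) = 3 + G³ (s(G) = 3 + G*G² = 3 + G³)
X = 48653
(35663 + Q(-163, 13))/(s(-167) + X) = (35663 + ((½)*13 - 3*(-163)))/((3 + (-167)³) + 48653) = (35663 + (13/2 + 489))/((3 - 4657463) + 48653) = (35663 + 991/2)/(-4657460 + 48653) = (72317/2)/(-4608807) = (72317/2)*(-1/4608807) = -10331/1316802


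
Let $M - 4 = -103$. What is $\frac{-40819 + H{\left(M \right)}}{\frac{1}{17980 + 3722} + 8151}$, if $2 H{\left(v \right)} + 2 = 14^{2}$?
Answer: $- \frac{883748844}{176893003} \approx -4.9959$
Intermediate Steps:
$M = -99$ ($M = 4 - 103 = -99$)
$H{\left(v \right)} = 97$ ($H{\left(v \right)} = -1 + \frac{14^{2}}{2} = -1 + \frac{1}{2} \cdot 196 = -1 + 98 = 97$)
$\frac{-40819 + H{\left(M \right)}}{\frac{1}{17980 + 3722} + 8151} = \frac{-40819 + 97}{\frac{1}{17980 + 3722} + 8151} = - \frac{40722}{\frac{1}{21702} + 8151} = - \frac{40722}{\frac{176893003}{21702}} = \left(-40722\right) \frac{21702}{176893003} = - \frac{883748844}{176893003}$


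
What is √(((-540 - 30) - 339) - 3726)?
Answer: 3*I*√515 ≈ 68.081*I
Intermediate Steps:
√(((-540 - 30) - 339) - 3726) = √((-570 - 339) - 3726) = √(-909 - 3726) = √(-4635) = 3*I*√515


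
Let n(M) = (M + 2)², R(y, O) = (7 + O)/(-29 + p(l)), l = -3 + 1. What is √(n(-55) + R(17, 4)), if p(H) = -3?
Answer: √179754/8 ≈ 52.997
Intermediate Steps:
l = -2
R(y, O) = -7/32 - O/32 (R(y, O) = (7 + O)/(-29 - 3) = (7 + O)/(-32) = (7 + O)*(-1/32) = -7/32 - O/32)
n(M) = (2 + M)²
√(n(-55) + R(17, 4)) = √((2 - 55)² + (-7/32 - 1/32*4)) = √((-53)² + (-7/32 - ⅛)) = √(2809 - 11/32) = √(89877/32) = √179754/8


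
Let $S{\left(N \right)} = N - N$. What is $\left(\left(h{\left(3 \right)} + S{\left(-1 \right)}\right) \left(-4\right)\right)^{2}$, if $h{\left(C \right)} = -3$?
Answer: $144$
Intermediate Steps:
$S{\left(N \right)} = 0$
$\left(\left(h{\left(3 \right)} + S{\left(-1 \right)}\right) \left(-4\right)\right)^{2} = \left(\left(-3 + 0\right) \left(-4\right)\right)^{2} = \left(\left(-3\right) \left(-4\right)\right)^{2} = 12^{2} = 144$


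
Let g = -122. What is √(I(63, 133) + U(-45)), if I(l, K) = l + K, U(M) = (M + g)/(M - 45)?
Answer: √178070/30 ≈ 14.066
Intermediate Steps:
U(M) = (-122 + M)/(-45 + M) (U(M) = (M - 122)/(M - 45) = (-122 + M)/(-45 + M))
I(l, K) = K + l
√(I(63, 133) + U(-45)) = √((133 + 63) + (-122 - 45)/(-45 - 45)) = √(196 - 167/(-90)) = √(196 - 1/90*(-167)) = √(196 + 167/90) = √(17807/90) = √178070/30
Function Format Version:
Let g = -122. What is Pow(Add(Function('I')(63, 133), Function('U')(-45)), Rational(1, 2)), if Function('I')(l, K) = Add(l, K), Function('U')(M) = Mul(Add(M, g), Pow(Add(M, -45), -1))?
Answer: Mul(Rational(1, 30), Pow(178070, Rational(1, 2))) ≈ 14.066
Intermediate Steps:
Function('U')(M) = Mul(Pow(Add(-45, M), -1), Add(-122, M)) (Function('U')(M) = Mul(Add(M, -122), Pow(Add(M, -45), -1)) = Mul(Add(-122, M), Pow(Add(-45, M), -1)) = Mul(Pow(Add(-45, M), -1), Add(-122, M)))
Function('I')(l, K) = Add(K, l)
Pow(Add(Function('I')(63, 133), Function('U')(-45)), Rational(1, 2)) = Pow(Add(Add(133, 63), Mul(Pow(Add(-45, -45), -1), Add(-122, -45))), Rational(1, 2)) = Pow(Add(196, Mul(Pow(-90, -1), -167)), Rational(1, 2)) = Pow(Add(196, Mul(Rational(-1, 90), -167)), Rational(1, 2)) = Pow(Add(196, Rational(167, 90)), Rational(1, 2)) = Pow(Rational(17807, 90), Rational(1, 2)) = Mul(Rational(1, 30), Pow(178070, Rational(1, 2)))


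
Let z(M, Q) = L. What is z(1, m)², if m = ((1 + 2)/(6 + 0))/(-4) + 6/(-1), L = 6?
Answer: 36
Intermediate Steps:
m = -49/8 (m = (3/6)*(-¼) + 6*(-1) = (3*(⅙))*(-¼) - 6 = (½)*(-¼) - 6 = -⅛ - 6 = -49/8 ≈ -6.1250)
z(M, Q) = 6
z(1, m)² = 6² = 36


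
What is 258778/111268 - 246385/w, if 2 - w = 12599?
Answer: 15337296323/700821498 ≈ 21.885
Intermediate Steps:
w = -12597 (w = 2 - 1*12599 = 2 - 12599 = -12597)
258778/111268 - 246385/w = 258778/111268 - 246385/(-12597) = 258778*(1/111268) - 246385*(-1/12597) = 129389/55634 + 246385/12597 = 15337296323/700821498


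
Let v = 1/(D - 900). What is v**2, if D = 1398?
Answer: 1/248004 ≈ 4.0322e-6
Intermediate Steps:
v = 1/498 (v = 1/(1398 - 900) = 1/498 ≈ 0.0020080)
v**2 = (1/498)**2 = 1/248004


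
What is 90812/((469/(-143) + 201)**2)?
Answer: 464253647/199854769 ≈ 2.3230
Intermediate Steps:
90812/((469/(-143) + 201)**2) = 90812/((469*(-1/143) + 201)**2) = 90812/((-469/143 + 201)**2) = 90812/((28274/143)**2) = 90812/(799419076/20449) = 90812*(20449/799419076) = 464253647/199854769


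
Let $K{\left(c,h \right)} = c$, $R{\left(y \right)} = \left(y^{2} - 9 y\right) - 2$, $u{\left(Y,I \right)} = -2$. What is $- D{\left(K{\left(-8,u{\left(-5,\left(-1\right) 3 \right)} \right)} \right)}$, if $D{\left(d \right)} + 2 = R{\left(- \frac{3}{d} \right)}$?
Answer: $\frac{463}{64} \approx 7.2344$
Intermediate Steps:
$R{\left(y \right)} = -2 + y^{2} - 9 y$
$D{\left(d \right)} = -4 + \frac{9}{d^{2}} + \frac{27}{d}$ ($D{\left(d \right)} = -2 - \left(2 - \frac{9}{d^{2}} + 9 \left(-3\right) \frac{1}{d}\right) = -2 + \left(-2 + \frac{9}{d^{2}} + \frac{27}{d}\right) = -4 + \frac{9}{d^{2}} + \frac{27}{d}$)
$- D{\left(K{\left(-8,u{\left(-5,\left(-1\right) 3 \right)} \right)} \right)} = - (-4 + \frac{9}{64} + \frac{27}{-8}) = - (-4 + 9 \cdot \frac{1}{64} + 27 \left(- \frac{1}{8}\right)) = - (-4 + \frac{9}{64} - \frac{27}{8}) = \left(-1\right) \left(- \frac{463}{64}\right) = \frac{463}{64}$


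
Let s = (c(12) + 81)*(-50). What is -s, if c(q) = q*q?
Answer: 11250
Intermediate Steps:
c(q) = q**2
s = -11250 (s = (12**2 + 81)*(-50) = (144 + 81)*(-50) = 225*(-50) = -11250)
-s = -1*(-11250) = 11250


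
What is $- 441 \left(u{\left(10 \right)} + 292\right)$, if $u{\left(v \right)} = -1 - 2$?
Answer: $-127449$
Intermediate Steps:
$u{\left(v \right)} = -3$
$- 441 \left(u{\left(10 \right)} + 292\right) = - 441 \left(-3 + 292\right) = \left(-441\right) 289 = -127449$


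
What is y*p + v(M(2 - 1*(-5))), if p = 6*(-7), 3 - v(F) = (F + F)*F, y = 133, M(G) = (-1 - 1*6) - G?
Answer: -5975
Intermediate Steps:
M(G) = -7 - G (M(G) = (-1 - 6) - G = -7 - G)
v(F) = 3 - 2*F² (v(F) = 3 - (F + F)*F = 3 - 2*F*F = 3 - 2*F²)
p = -42
y*p + v(M(2 - 1*(-5))) = 133*(-42) + (3 - 2*(-7 - (2 - 1*(-5)))²) = -5586 + (3 - 2*(-7 - (2 + 5))²) = -5586 + (3 - 2*(-7 - 1*7)²) = -5586 + (3 - 2*(-7 - 7)²) = -5586 + (3 - 2*(-14)²) = -5586 + (3 - 2*196) = -5586 + (3 - 392) = -5586 - 389 = -5975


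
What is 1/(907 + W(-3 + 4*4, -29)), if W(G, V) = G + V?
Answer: 1/891 ≈ 0.0011223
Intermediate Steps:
1/(907 + W(-3 + 4*4, -29)) = 1/(907 + ((-3 + 4*4) - 29)) = 1/(907 + ((-3 + 16) - 29)) = 1/(907 + (13 - 29)) = 1/(907 - 16) = 1/891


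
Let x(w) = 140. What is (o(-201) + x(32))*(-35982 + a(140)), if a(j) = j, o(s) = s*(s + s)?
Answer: -2901123164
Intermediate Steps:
o(s) = 2*s**2 (o(s) = s*(2*s) = 2*s**2)
(o(-201) + x(32))*(-35982 + a(140)) = (2*(-201)**2 + 140)*(-35982 + 140) = (2*40401 + 140)*(-35842) = (80802 + 140)*(-35842) = 80942*(-35842) = -2901123164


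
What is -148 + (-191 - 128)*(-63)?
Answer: 19949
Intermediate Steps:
-148 + (-191 - 128)*(-63) = -148 - 319*(-63) = -148 + 20097 = 19949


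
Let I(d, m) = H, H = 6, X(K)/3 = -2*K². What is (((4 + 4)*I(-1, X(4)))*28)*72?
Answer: 96768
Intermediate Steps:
X(K) = -6*K² (X(K) = 3*(-2*K²) = -6*K²)
I(d, m) = 6
(((4 + 4)*I(-1, X(4)))*28)*72 = (((4 + 4)*6)*28)*72 = ((8*6)*28)*72 = (48*28)*72 = 1344*72 = 96768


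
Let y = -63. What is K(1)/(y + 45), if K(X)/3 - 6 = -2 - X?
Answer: -½ ≈ -0.50000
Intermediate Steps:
K(X) = 12 - 3*X (K(X) = 18 + 3*(-2 - X) = 18 + (-6 - 3*X) = 12 - 3*X)
K(1)/(y + 45) = (12 - 3*1)/(-63 + 45) = (12 - 3)/(-18) = -1/18*9 = -½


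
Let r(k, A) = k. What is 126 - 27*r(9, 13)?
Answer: -117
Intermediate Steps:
126 - 27*r(9, 13) = 126 - 27*9 = 126 - 243 = -117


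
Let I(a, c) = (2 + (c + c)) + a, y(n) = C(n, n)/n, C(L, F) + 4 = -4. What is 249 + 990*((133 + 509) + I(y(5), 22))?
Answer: 679785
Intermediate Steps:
C(L, F) = -8 (C(L, F) = -4 - 4 = -8)
y(n) = -8/n
I(a, c) = 2 + a + 2*c (I(a, c) = (2 + 2*c) + a = 2 + a + 2*c)
249 + 990*((133 + 509) + I(y(5), 22)) = 249 + 990*((133 + 509) + (2 - 8/5 + 2*22)) = 249 + 990*(642 + (2 - 8*⅕ + 44)) = 249 + 990*(642 + (2 - 8/5 + 44)) = 249 + 990*(642 + 222/5) = 249 + 990*(3432/5) = 249 + 679536 = 679785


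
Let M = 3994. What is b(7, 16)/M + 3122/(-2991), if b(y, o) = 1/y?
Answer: -87281885/83622378 ≈ -1.0438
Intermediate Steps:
b(7, 16)/M + 3122/(-2991) = 1/(7*3994) + 3122/(-2991) = (⅐)*(1/3994) + 3122*(-1/2991) = 1/27958 - 3122/2991 = -87281885/83622378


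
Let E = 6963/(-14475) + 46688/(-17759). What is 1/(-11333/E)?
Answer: 266488239/971092754275 ≈ 0.00027442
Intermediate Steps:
E = -266488239/85687175 (E = 6963*(-1/14475) + 46688*(-1/17759) = -2321/4825 - 46688/17759 = -266488239/85687175 ≈ -3.1100)
1/(-11333/E) = 1/(-11333/(-266488239/85687175)) = 1/(-11333*(-85687175/266488239)) = 1/(971092754275/266488239) = 266488239/971092754275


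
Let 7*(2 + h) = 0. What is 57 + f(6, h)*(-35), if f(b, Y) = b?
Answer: -153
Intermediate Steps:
h = -2 (h = -2 + (⅐)*0 = -2 + 0 = -2)
57 + f(6, h)*(-35) = 57 + 6*(-35) = 57 - 210 = -153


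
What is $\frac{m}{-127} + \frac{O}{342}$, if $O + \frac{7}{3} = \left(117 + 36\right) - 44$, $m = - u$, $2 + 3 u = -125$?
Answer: $- \frac{11}{513} \approx -0.021443$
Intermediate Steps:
$u = - \frac{127}{3}$ ($u = - \frac{2}{3} + \frac{1}{3} \left(-125\right) = - \frac{2}{3} - \frac{125}{3} = - \frac{127}{3} \approx -42.333$)
$m = \frac{127}{3}$ ($m = \left(-1\right) \left(- \frac{127}{3}\right) = \frac{127}{3} \approx 42.333$)
$O = \frac{320}{3}$ ($O = - \frac{7}{3} + \left(\left(117 + 36\right) - 44\right) = - \frac{7}{3} + \left(153 - 44\right) = - \frac{7}{3} + 109 = \frac{320}{3} \approx 106.67$)
$\frac{m}{-127} + \frac{O}{342} = \frac{127}{3 \left(-127\right)} + \frac{320}{3 \cdot 342} = \frac{127}{3} \left(- \frac{1}{127}\right) + \frac{320}{3} \cdot \frac{1}{342} = - \frac{1}{3} + \frac{160}{513} = - \frac{11}{513}$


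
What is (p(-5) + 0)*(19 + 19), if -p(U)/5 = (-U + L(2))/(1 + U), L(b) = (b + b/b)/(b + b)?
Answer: 2185/8 ≈ 273.13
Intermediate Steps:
L(b) = (1 + b)/(2*b) (L(b) = (b + 1)/((2*b)) = (1 + b)*(1/(2*b)) = (1 + b)/(2*b))
p(U) = -5*(¾ - U)/(1 + U) (p(U) = -5*(-U + (½)*(1 + 2)/2)/(1 + U) = -5*(-U + (½)*(½)*3)/(1 + U) = -5*(-U + ¾)/(1 + U) = -5*(¾ - U)/(1 + U))
(p(-5) + 0)*(19 + 19) = (5*(-3 + 4*(-5))/(4*(1 - 5)) + 0)*(19 + 19) = ((5/4)*(-3 - 20)/(-4) + 0)*38 = ((5/4)*(-¼)*(-23) + 0)*38 = (115/16 + 0)*38 = (115/16)*38 = 2185/8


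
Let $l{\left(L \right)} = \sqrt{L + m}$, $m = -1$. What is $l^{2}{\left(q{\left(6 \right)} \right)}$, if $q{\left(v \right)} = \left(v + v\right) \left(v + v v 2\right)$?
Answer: $935$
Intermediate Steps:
$q{\left(v \right)} = 2 v \left(v + 2 v^{2}\right)$ ($q{\left(v \right)} = 2 v \left(v + v^{2} \cdot 2\right) = 2 v \left(v + 2 v^{2}\right)$)
$l{\left(L \right)} = \sqrt{-1 + L}$ ($l{\left(L \right)} = \sqrt{L - 1} = \sqrt{-1 + L}$)
$l^{2}{\left(q{\left(6 \right)} \right)} = \left(\sqrt{-1 + 6^{2} \left(2 + 4 \cdot 6\right)}\right)^{2} = \left(\sqrt{-1 + 36 \left(2 + 24\right)}\right)^{2} = \left(\sqrt{-1 + 36 \cdot 26}\right)^{2} = \left(\sqrt{-1 + 936}\right)^{2} = \left(\sqrt{935}\right)^{2} = 935$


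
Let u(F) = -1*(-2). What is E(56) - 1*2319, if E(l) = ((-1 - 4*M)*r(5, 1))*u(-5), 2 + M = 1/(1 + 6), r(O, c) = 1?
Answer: -16143/7 ≈ -2306.1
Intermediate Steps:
M = -13/7 (M = -2 + 1/(1 + 6) = -2 + 1/7 = -2 + ⅐ = -13/7 ≈ -1.8571)
u(F) = 2
E(l) = 90/7 (E(l) = ((-1 - 4*(-13/7))*1)*2 = ((-1 + 52/7)*1)*2 = ((45/7)*1)*2 = (45/7)*2 = 90/7)
E(56) - 1*2319 = 90/7 - 1*2319 = 90/7 - 2319 = -16143/7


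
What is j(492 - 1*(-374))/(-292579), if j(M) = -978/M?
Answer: 489/126686707 ≈ 3.8599e-6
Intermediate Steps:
j(492 - 1*(-374))/(-292579) = -978/(492 - 1*(-374))/(-292579) = -978/(492 + 374)*(-1/292579) = -978/866*(-1/292579) = -978*1/866*(-1/292579) = -489/433*(-1/292579) = 489/126686707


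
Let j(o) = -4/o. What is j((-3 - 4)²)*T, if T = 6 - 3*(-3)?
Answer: -60/49 ≈ -1.2245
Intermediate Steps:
T = 15 (T = 6 + 9 = 15)
j((-3 - 4)²)*T = -4/(-3 - 4)²*15 = -4/((-7)²)*15 = -4/49*15 = -60/49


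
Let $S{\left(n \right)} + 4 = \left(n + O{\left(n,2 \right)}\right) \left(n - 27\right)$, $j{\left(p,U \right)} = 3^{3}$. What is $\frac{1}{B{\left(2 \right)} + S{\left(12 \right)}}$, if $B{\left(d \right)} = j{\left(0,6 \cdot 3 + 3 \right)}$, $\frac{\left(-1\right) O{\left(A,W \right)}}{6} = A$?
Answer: $\frac{1}{923} \approx 0.0010834$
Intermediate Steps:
$O{\left(A,W \right)} = - 6 A$
$j{\left(p,U \right)} = 27$
$S{\left(n \right)} = -4 - 5 n \left(-27 + n\right)$ ($S{\left(n \right)} = -4 + \left(n - 6 n\right) \left(n - 27\right) = -4 + - 5 n \left(-27 + n\right) = -4 - 5 n \left(-27 + n\right)$)
$B{\left(d \right)} = 27$
$\frac{1}{B{\left(2 \right)} + S{\left(12 \right)}} = \frac{1}{27 - \left(-1616 + 720\right)} = \frac{1}{27 - -896} = \frac{1}{27 + 896} = \frac{1}{923}$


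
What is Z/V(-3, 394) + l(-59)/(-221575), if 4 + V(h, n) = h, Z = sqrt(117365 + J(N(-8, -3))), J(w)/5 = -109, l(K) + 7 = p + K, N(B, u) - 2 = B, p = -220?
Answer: 286/221575 - 6*sqrt(3245)/7 ≈ -48.826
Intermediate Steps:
N(B, u) = 2 + B
l(K) = -227 + K (l(K) = -7 + (-220 + K) = -227 + K)
J(w) = -545 (J(w) = 5*(-109) = -545)
Z = 6*sqrt(3245) (Z = sqrt(117365 - 545) = sqrt(116820) = 6*sqrt(3245) ≈ 341.79)
V(h, n) = -4 + h
Z/V(-3, 394) + l(-59)/(-221575) = (6*sqrt(3245))/(-4 - 3) + (-227 - 59)/(-221575) = (6*sqrt(3245))/(-7) - 286*(-1/221575) = (6*sqrt(3245))*(-1/7) + 286/221575 = -6*sqrt(3245)/7 + 286/221575 = 286/221575 - 6*sqrt(3245)/7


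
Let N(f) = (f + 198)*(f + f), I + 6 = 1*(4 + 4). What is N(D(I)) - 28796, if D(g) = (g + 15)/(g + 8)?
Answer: -1405851/50 ≈ -28117.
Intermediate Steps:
I = 2 (I = -6 + 1*(4 + 4) = -6 + 1*8 = -6 + 8 = 2)
D(g) = (15 + g)/(8 + g)
N(f) = 2*f*(198 + f) (N(f) = (198 + f)*(2*f) = 2*f*(198 + f))
N(D(I)) - 28796 = 2*((15 + 2)/(8 + 2))*(198 + (15 + 2)/(8 + 2)) - 28796 = 2*(17/10)*(198 + 17/10) - 28796 = 2*(17/10)*(1997/10) - 28796 = 33949/50 - 28796 = -1405851/50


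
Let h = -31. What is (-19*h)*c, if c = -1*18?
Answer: -10602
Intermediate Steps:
c = -18
(-19*h)*c = -19*(-31)*(-18) = 589*(-18) = -10602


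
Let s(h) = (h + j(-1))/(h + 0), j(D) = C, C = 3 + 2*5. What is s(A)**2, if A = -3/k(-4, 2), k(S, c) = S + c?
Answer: 841/9 ≈ 93.444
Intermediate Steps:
C = 13 (C = 3 + 10 = 13)
j(D) = 13
A = 3/2 (A = -3/(-4 + 2) = -3/(-2) = -3*(-1/2) = 3/2 ≈ 1.5000)
s(h) = (13 + h)/h (s(h) = (h + 13)/(h + 0) = (13 + h)/h)
s(A)**2 = ((13 + 3/2)/(3/2))**2 = ((2/3)*(29/2))**2 = (29/3)**2 = 841/9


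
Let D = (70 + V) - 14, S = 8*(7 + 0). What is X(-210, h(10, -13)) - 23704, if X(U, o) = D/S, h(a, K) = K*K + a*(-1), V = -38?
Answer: -663703/28 ≈ -23704.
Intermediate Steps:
S = 56 (S = 8*7 = 56)
h(a, K) = K² - a
D = 18 (D = (70 - 38) - 14 = 32 - 14 = 18)
X(U, o) = 9/28 (X(U, o) = 18/56 = 18*(1/56) = 9/28)
X(-210, h(10, -13)) - 23704 = 9/28 - 23704 = -663703/28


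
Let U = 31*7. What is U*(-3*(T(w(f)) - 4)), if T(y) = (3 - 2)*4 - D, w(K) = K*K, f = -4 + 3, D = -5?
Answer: -3255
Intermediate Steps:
f = -1
w(K) = K²
U = 217
T(y) = 9 (T(y) = (3 - 2)*4 - 1*(-5) = 1*4 + 5 = 4 + 5 = 9)
U*(-3*(T(w(f)) - 4)) = 217*(-3*(9 - 4)) = 217*(-3*5) = 217*(-15) = -3255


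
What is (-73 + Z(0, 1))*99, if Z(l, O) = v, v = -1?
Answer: -7326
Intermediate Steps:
Z(l, O) = -1
(-73 + Z(0, 1))*99 = (-73 - 1)*99 = -74*99 = -7326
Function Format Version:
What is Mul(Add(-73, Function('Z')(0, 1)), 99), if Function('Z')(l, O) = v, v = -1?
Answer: -7326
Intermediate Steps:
Function('Z')(l, O) = -1
Mul(Add(-73, Function('Z')(0, 1)), 99) = Mul(Add(-73, -1), 99) = Mul(-74, 99) = -7326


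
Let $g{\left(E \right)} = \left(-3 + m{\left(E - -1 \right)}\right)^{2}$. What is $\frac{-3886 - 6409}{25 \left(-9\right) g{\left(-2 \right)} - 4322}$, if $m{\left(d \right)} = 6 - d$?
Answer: $\frac{10295}{7922} \approx 1.2995$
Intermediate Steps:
$g{\left(E \right)} = \left(2 - E\right)^{2}$ ($g{\left(E \right)} = \left(-3 - \left(-6 + 1 + E\right)\right)^{2} = \left(-3 - \left(-5 + E\right)\right)^{2} = \left(2 - E\right)^{2}$)
$\frac{-3886 - 6409}{25 \left(-9\right) g{\left(-2 \right)} - 4322} = \frac{-3886 - 6409}{25 \left(-9\right) \left(-2 - 2\right)^{2} - 4322} = - \frac{10295}{- 225 \left(-4\right)^{2} - 4322} = - \frac{10295}{\left(-225\right) 16 - 4322} = - \frac{10295}{-3600 - 4322} = - \frac{10295}{-7922} = \left(-10295\right) \left(- \frac{1}{7922}\right) = \frac{10295}{7922}$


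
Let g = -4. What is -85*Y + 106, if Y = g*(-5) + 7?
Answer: -2189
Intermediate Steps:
Y = 27 (Y = -4*(-5) + 7 = 20 + 7 = 27)
-85*Y + 106 = -85*27 + 106 = -2295 + 106 = -2189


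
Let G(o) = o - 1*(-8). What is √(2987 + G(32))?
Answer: √3027 ≈ 55.018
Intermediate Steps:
G(o) = 8 + o (G(o) = o + 8 = 8 + o)
√(2987 + G(32)) = √(2987 + (8 + 32)) = √(2987 + 40) = √3027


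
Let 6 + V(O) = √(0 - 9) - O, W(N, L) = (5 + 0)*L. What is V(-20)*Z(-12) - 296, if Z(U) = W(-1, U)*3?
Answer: -2816 - 540*I ≈ -2816.0 - 540.0*I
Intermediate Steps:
W(N, L) = 5*L
V(O) = -6 - O + 3*I (V(O) = -6 + (√(0 - 9) - O) = -6 + (√(-9) - O) = -6 + (3*I - O) = -6 + (-O + 3*I) = -6 - O + 3*I)
Z(U) = 15*U (Z(U) = (5*U)*3 = 15*U)
V(-20)*Z(-12) - 296 = (-6 - 1*(-20) + 3*I)*(15*(-12)) - 296 = (-6 + 20 + 3*I)*(-180) - 296 = (14 + 3*I)*(-180) - 296 = (-2520 - 540*I) - 296 = -2816 - 540*I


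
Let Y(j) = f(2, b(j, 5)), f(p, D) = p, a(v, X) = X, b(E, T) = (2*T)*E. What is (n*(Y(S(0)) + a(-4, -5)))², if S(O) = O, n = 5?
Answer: 225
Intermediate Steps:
b(E, T) = 2*E*T
Y(j) = 2
(n*(Y(S(0)) + a(-4, -5)))² = (5*(2 - 5))² = (5*(-3))² = (-15)² = 225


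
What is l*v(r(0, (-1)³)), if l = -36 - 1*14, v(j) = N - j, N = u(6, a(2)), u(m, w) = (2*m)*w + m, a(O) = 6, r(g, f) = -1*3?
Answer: -4050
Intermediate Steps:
r(g, f) = -3
u(m, w) = m + 2*m*w (u(m, w) = 2*m*w + m = m + 2*m*w)
N = 78 (N = 6*(1 + 2*6) = 6*(1 + 12) = 6*13 = 78)
v(j) = 78 - j
l = -50 (l = -36 - 14 = -50)
l*v(r(0, (-1)³)) = -50*(78 - 1*(-3)) = -50*(78 + 3) = -50*81 = -4050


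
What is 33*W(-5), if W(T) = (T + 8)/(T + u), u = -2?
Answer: -99/7 ≈ -14.143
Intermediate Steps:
W(T) = (8 + T)/(-2 + T) (W(T) = (T + 8)/(T - 2) = (8 + T)/(-2 + T))
33*W(-5) = 33*((8 - 5)/(-2 - 5)) = 33*(3/(-7)) = 33*(-⅐*3) = 33*(-3/7) = -99/7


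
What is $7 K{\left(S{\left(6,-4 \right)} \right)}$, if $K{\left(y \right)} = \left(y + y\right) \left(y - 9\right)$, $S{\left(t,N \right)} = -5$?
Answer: $980$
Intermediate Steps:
$K{\left(y \right)} = 2 y \left(-9 + y\right)$
$7 K{\left(S{\left(6,-4 \right)} \right)} = 7 \cdot 2 \left(-5\right) \left(-9 - 5\right) = 7 \cdot 2 \left(-5\right) \left(-14\right) = 7 \cdot 140 = 980$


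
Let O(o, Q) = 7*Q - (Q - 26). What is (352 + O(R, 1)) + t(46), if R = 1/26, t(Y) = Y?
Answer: 430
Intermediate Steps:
R = 1/26 ≈ 0.038462
O(o, Q) = 26 + 6*Q (O(o, Q) = 7*Q - (-26 + Q) = 7*Q + (26 - Q) = 26 + 6*Q)
(352 + O(R, 1)) + t(46) = (352 + (26 + 6*1)) + 46 = (352 + (26 + 6)) + 46 = (352 + 32) + 46 = 384 + 46 = 430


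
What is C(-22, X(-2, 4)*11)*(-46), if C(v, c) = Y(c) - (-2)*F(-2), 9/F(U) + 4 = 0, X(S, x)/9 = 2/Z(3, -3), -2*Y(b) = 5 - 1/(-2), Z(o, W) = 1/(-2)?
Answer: 667/2 ≈ 333.50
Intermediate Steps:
Z(o, W) = -1/2
Y(b) = -11/4 (Y(b) = -(5 - 1/(-2))/2 = -(5 - 1*(-1/2))/2 = -(5 + 1/2)/2 = -1/2*11/2 = -11/4)
X(S, x) = -36 (X(S, x) = 9*(2/(-1/2)) = 9*(2*(-2)) = 9*(-4) = -36)
F(U) = -9/4 (F(U) = 9/(-4 + 0) = 9/(-4) = 9*(-1/4) = -9/4)
C(v, c) = -29/4 (C(v, c) = -11/4 - (-2)*(-9)/4 = -11/4 - 1*9/2 = -11/4 - 9/2 = -29/4)
C(-22, X(-2, 4)*11)*(-46) = -29/4*(-46) = 667/2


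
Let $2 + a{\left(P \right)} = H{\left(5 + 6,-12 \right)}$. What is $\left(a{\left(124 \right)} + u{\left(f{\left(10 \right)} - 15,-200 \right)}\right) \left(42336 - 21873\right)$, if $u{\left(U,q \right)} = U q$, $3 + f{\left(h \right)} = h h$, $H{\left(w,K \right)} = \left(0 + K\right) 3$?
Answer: $-336370794$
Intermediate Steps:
$H{\left(w,K \right)} = 3 K$ ($H{\left(w,K \right)} = K 3 = 3 K$)
$f{\left(h \right)} = -3 + h^{2}$ ($f{\left(h \right)} = -3 + h h = -3 + h^{2}$)
$a{\left(P \right)} = -38$ ($a{\left(P \right)} = -2 + 3 \left(-12\right) = -2 - 36 = -38$)
$\left(a{\left(124 \right)} + u{\left(f{\left(10 \right)} - 15,-200 \right)}\right) \left(42336 - 21873\right) = \left(-38 + \left(\left(-3 + 10^{2}\right) - 15\right) \left(-200\right)\right) \left(42336 - 21873\right) = \left(-38 + \left(\left(-3 + 100\right) - 15\right) \left(-200\right)\right) 20463 = \left(-38 + \left(97 - 15\right) \left(-200\right)\right) 20463 = \left(-38 + 82 \left(-200\right)\right) 20463 = \left(-38 - 16400\right) 20463 = \left(-16438\right) 20463 = -336370794$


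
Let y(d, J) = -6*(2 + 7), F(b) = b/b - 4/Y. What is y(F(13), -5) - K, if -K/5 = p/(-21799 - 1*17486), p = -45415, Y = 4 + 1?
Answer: -378863/7857 ≈ -48.220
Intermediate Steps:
Y = 5
F(b) = 1/5 (F(b) = b/b - 4/5 = 1 - 4*1/5 = 1 - 4/5 = 1/5)
y(d, J) = -54 (y(d, J) = -6*9 = -54)
K = -45415/7857 (K = -(-227075)/(-21799 - 1*17486) = -(-227075)/(-21799 - 17486) = -(-227075)/(-39285) = -(-227075)*(-1)/39285 = -5*9083/7857 = -45415/7857 ≈ -5.7802)
y(F(13), -5) - K = -54 - 1*(-45415/7857) = -54 + 45415/7857 = -378863/7857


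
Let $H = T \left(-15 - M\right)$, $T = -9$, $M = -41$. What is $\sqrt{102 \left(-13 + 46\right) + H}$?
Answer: $6 \sqrt{87} \approx 55.964$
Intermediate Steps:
$H = -234$ ($H = - 9 \left(-15 - -41\right) = - 9 \left(-15 + 41\right) = \left(-9\right) 26 = -234$)
$\sqrt{102 \left(-13 + 46\right) + H} = \sqrt{102 \left(-13 + 46\right) - 234} = \sqrt{102 \cdot 33 - 234} = \sqrt{3366 - 234} = \sqrt{3132} = 6 \sqrt{87}$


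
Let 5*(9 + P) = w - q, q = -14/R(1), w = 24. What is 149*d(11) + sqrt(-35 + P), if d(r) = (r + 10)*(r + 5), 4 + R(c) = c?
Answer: 50064 + I*sqrt(9030)/15 ≈ 50064.0 + 6.3351*I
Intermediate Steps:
R(c) = -4 + c
q = 14/3 (q = -14/(-4 + 1) = -14/(-3) = -14*(-1/3) = 14/3 ≈ 4.6667)
d(r) = (5 + r)*(10 + r) (d(r) = (10 + r)*(5 + r) = (5 + r)*(10 + r))
P = -77/15 (P = -9 + (24 - 1*14/3)/5 = -9 + (24 - 14/3)/5 = -9 + (1/5)*(58/3) = -9 + 58/15 = -77/15 ≈ -5.1333)
149*d(11) + sqrt(-35 + P) = 149*(50 + 11**2 + 15*11) + sqrt(-35 - 77/15) = 149*(50 + 121 + 165) + sqrt(-602/15) = 149*336 + I*sqrt(9030)/15 = 50064 + I*sqrt(9030)/15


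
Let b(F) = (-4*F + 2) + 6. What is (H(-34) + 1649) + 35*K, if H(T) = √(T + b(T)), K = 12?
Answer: 2069 + √110 ≈ 2079.5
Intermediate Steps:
b(F) = 8 - 4*F (b(F) = (2 - 4*F) + 6 = 8 - 4*F)
H(T) = √(8 - 3*T) (H(T) = √(T + (8 - 4*T)) = √(8 - 3*T))
(H(-34) + 1649) + 35*K = (√(8 - 3*(-34)) + 1649) + 35*12 = (√(8 + 102) + 1649) + 420 = (√110 + 1649) + 420 = (1649 + √110) + 420 = 2069 + √110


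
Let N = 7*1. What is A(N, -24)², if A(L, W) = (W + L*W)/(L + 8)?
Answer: 4096/25 ≈ 163.84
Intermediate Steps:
N = 7
A(L, W) = (W + L*W)/(8 + L)
A(N, -24)² = (-24*(1 + 7)/(8 + 7))² = (-24*8/15)² = (-24*1/15*8)² = (-64/5)² = 4096/25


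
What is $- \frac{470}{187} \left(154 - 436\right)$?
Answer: $\frac{132540}{187} \approx 708.77$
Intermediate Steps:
$- \frac{470}{187} \left(154 - 436\right) = \left(-470\right) \frac{1}{187} \left(-282\right) = \left(- \frac{470}{187}\right) \left(-282\right) = \frac{132540}{187}$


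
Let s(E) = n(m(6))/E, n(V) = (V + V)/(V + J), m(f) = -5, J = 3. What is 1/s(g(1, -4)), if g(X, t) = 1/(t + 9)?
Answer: 1/25 ≈ 0.040000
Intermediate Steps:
g(X, t) = 1/(9 + t)
n(V) = 2*V/(3 + V) (n(V) = (V + V)/(V + 3) = (2*V)/(3 + V) = 2*V/(3 + V))
s(E) = 5/E (s(E) = (2*(-5)/(3 - 5))/E = (2*(-5)/(-2))/E = (2*(-5)*(-½))/E = 5/E)
1/s(g(1, -4)) = 1/(5/(1/(9 - 4))) = 1/(5/(1/5)) = 1/(5/(⅕)) = 1/(5*5) = 1/25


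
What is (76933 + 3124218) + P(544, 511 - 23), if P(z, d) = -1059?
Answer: 3200092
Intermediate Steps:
(76933 + 3124218) + P(544, 511 - 23) = (76933 + 3124218) - 1059 = 3201151 - 1059 = 3200092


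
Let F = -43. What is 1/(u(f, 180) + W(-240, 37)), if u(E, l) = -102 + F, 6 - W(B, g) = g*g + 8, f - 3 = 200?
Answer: -1/1516 ≈ -0.00065963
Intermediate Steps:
f = 203 (f = 3 + 200 = 203)
W(B, g) = -2 - g² (W(B, g) = 6 - (g*g + 8) = 6 - (g² + 8) = 6 - (8 + g²) = 6 + (-8 - g²) = -2 - g²)
u(E, l) = -145 (u(E, l) = -102 - 43 = -145)
1/(u(f, 180) + W(-240, 37)) = 1/(-145 + (-2 - 1*37²)) = 1/(-145 + (-2 - 1*1369)) = 1/(-145 + (-2 - 1369)) = 1/(-145 - 1371) = 1/(-1516) = -1/1516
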